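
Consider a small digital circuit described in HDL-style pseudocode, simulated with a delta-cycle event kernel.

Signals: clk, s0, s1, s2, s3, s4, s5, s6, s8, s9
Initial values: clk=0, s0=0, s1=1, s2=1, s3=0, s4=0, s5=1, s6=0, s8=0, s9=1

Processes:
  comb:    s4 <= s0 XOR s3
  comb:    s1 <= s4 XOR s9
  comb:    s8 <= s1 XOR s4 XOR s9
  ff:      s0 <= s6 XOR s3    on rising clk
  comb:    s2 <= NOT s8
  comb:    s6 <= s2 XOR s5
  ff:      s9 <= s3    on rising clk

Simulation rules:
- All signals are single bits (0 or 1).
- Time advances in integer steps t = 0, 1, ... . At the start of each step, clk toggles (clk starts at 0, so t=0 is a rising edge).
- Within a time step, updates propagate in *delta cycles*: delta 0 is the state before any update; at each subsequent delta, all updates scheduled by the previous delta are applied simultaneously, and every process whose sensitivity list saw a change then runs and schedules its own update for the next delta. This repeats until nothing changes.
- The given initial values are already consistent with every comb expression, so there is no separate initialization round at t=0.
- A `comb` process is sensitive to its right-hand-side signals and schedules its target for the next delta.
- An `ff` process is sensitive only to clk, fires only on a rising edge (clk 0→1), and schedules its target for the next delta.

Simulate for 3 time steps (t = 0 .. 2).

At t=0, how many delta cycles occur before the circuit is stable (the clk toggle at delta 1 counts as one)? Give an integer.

6

t=0 Δ0: s5=1 clk=0 s2=1 s4=0 s3=0 s8=0 s0=0 s6=0 s1=1 s9=1
  Δ1: clk:0→1
  Δ2: s9:1→0
  Δ3: s8:0→1, s1:1→0
  Δ4: s2:1→0, s8:1→0
  Δ5: s2:0→1, s6:0→1
  Δ6: s6:1→0
  (6Δ to stable)
t=1 Δ0: s5=1 clk=1 s2=1 s4=0 s3=0 s8=0 s0=0 s6=0 s1=0 s9=0
  Δ1: clk:1→0
  (1Δ to stable)
t=2 Δ0: s5=1 clk=0 s2=1 s4=0 s3=0 s8=0 s0=0 s6=0 s1=0 s9=0
  Δ1: clk:0→1
  (1Δ to stable)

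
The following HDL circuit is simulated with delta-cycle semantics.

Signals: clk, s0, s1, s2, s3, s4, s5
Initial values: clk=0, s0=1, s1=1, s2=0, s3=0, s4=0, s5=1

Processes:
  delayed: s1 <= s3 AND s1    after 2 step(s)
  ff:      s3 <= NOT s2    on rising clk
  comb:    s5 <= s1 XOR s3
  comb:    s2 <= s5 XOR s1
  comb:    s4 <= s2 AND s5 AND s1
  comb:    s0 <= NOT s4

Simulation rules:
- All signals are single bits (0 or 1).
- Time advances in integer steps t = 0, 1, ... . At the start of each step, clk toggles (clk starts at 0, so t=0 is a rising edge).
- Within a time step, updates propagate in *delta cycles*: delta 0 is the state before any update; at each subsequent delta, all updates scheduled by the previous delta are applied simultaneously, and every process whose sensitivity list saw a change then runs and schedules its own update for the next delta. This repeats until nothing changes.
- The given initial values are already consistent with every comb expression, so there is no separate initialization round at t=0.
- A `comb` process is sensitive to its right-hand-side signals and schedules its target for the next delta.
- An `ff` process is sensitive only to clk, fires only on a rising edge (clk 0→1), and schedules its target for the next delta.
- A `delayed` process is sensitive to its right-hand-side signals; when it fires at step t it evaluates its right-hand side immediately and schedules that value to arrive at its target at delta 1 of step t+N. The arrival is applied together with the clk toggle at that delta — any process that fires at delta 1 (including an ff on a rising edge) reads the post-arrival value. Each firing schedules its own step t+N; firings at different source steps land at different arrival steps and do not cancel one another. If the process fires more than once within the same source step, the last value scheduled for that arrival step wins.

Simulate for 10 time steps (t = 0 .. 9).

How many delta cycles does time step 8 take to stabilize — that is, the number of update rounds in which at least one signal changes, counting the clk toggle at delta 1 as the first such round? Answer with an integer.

4

[bits: s3,s4,s2,s0,clk,s5,s1]
t=0: Δ0=0001011 Δ1=0001111 Δ2=1001111 Δ3=1001101 Δ4=1011101 | 4Δ
t=1: Δ0=1011101 Δ1=1011001 | 1Δ
t=2: Δ0=1011001 Δ1=1011101 Δ2=0011101 Δ3=0011111 Δ4=0101111 Δ5=0000111 Δ6=0001111 | 6Δ
t=3: Δ0=0001111 Δ1=0001011 | 1Δ
t=4: Δ0=0001011 Δ1=0001110 Δ2=1011100 Δ3=1001110 Δ4=1011110 | 4Δ
t=5: Δ0=1011110 Δ1=1011010 | 1Δ
t=6: Δ0=1011010 Δ1=1011110 Δ2=0011110 Δ3=0011100 Δ4=0001100 | 4Δ
t=7: Δ0=0001100 Δ1=0001000 | 1Δ
t=8: Δ0=0001000 Δ1=0001100 Δ2=1001100 Δ3=1001110 Δ4=1011110 | 4Δ
t=9: Δ0=1011110 Δ1=1011010 | 1Δ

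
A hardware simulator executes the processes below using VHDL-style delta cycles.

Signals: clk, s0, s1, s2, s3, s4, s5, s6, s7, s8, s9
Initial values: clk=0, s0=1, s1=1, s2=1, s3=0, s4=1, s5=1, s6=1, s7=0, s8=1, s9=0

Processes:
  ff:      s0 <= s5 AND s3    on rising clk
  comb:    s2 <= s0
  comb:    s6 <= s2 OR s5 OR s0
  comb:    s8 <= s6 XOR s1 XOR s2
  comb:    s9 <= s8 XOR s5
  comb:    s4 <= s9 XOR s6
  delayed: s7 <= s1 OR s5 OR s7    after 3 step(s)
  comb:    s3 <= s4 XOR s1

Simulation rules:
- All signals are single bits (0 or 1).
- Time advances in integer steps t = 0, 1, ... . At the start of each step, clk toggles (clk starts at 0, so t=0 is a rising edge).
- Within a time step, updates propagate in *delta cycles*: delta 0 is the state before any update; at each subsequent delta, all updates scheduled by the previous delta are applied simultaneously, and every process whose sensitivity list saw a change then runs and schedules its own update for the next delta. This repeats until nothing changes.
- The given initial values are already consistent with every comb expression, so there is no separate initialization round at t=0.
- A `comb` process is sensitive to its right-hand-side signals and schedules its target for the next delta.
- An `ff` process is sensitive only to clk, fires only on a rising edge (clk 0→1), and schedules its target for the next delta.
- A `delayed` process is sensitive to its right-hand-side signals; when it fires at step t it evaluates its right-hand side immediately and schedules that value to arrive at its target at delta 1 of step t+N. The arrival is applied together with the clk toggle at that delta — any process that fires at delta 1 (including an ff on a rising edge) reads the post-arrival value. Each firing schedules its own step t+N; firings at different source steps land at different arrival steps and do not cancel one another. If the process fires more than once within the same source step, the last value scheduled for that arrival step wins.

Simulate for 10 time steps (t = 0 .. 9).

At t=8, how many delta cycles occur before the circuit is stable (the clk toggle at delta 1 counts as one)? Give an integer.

t=0 Δ0: s7=0 s2=1 s1=1 s6=1 s5=1 s9=0 s8=1 clk=0 s0=1 s4=1 s3=0
  Δ1: clk:0→1
  Δ2: s0:1→0
  Δ3: s2:1→0
  Δ4: s8:1→0
  Δ5: s9:0→1
  Δ6: s4:1→0
  Δ7: s3:0→1
  (7Δ to stable)
t=1 Δ0: s7=0 s2=0 s1=1 s6=1 s5=1 s9=1 s8=0 clk=1 s0=0 s4=0 s3=1
  Δ1: clk:1→0
  (1Δ to stable)
t=2 Δ0: s7=0 s2=0 s1=1 s6=1 s5=1 s9=1 s8=0 clk=0 s0=0 s4=0 s3=1
  Δ1: clk:0→1
  Δ2: s0:0→1
  Δ3: s2:0→1
  Δ4: s8:0→1
  Δ5: s9:1→0
  Δ6: s4:0→1
  Δ7: s3:1→0
  (7Δ to stable)
t=3 Δ0: s7=0 s2=1 s1=1 s6=1 s5=1 s9=0 s8=1 clk=1 s0=1 s4=1 s3=0
  Δ1: clk:1→0
  (1Δ to stable)
t=4 Δ0: s7=0 s2=1 s1=1 s6=1 s5=1 s9=0 s8=1 clk=0 s0=1 s4=1 s3=0
  Δ1: clk:0→1
  Δ2: s0:1→0
  Δ3: s2:1→0
  Δ4: s8:1→0
  Δ5: s9:0→1
  Δ6: s4:1→0
  Δ7: s3:0→1
  (7Δ to stable)
t=5 Δ0: s7=0 s2=0 s1=1 s6=1 s5=1 s9=1 s8=0 clk=1 s0=0 s4=0 s3=1
  Δ1: clk:1→0
  (1Δ to stable)
t=6 Δ0: s7=0 s2=0 s1=1 s6=1 s5=1 s9=1 s8=0 clk=0 s0=0 s4=0 s3=1
  Δ1: clk:0→1
  Δ2: s0:0→1
  Δ3: s2:0→1
  Δ4: s8:0→1
  Δ5: s9:1→0
  Δ6: s4:0→1
  Δ7: s3:1→0
  (7Δ to stable)
t=7 Δ0: s7=0 s2=1 s1=1 s6=1 s5=1 s9=0 s8=1 clk=1 s0=1 s4=1 s3=0
  Δ1: clk:1→0
  (1Δ to stable)
t=8 Δ0: s7=0 s2=1 s1=1 s6=1 s5=1 s9=0 s8=1 clk=0 s0=1 s4=1 s3=0
  Δ1: clk:0→1
  Δ2: s0:1→0
  Δ3: s2:1→0
  Δ4: s8:1→0
  Δ5: s9:0→1
  Δ6: s4:1→0
  Δ7: s3:0→1
  (7Δ to stable)
t=9 Δ0: s7=0 s2=0 s1=1 s6=1 s5=1 s9=1 s8=0 clk=1 s0=0 s4=0 s3=1
  Δ1: clk:1→0
  (1Δ to stable)

7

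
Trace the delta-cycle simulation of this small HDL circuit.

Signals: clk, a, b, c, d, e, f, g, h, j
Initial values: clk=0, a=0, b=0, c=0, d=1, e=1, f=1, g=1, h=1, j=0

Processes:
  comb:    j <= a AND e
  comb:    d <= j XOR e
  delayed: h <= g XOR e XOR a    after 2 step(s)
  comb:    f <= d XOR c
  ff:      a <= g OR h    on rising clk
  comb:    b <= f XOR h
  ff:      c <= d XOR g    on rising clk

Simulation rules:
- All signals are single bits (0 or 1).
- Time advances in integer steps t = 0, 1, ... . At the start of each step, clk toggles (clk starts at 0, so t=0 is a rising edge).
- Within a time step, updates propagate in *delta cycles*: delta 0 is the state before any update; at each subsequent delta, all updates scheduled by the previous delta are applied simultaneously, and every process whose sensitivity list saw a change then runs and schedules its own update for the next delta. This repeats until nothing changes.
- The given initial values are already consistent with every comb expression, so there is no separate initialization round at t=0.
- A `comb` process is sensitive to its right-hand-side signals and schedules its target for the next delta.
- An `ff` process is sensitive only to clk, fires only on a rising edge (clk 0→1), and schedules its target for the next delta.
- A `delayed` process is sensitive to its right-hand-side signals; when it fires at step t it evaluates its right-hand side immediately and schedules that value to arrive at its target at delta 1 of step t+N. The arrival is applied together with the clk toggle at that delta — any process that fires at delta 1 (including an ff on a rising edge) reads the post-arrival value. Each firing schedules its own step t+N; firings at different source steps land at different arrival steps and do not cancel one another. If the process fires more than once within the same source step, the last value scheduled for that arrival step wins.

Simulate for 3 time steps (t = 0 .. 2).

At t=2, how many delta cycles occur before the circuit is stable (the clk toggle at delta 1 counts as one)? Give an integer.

t0.Δ0 b=0 d=1 e=1 c=0 g=1 a=0 f=1 j=0 clk=0 h=1
t0.Δ1 b=0 d=1 e=1 c=0 g=1 a=0 f=1 j=0 clk=1 h=1
t0.Δ2 b=0 d=1 e=1 c=0 g=1 a=1 f=1 j=0 clk=1 h=1
t0.Δ3 b=0 d=1 e=1 c=0 g=1 a=1 f=1 j=1 clk=1 h=1
t0.Δ4 b=0 d=0 e=1 c=0 g=1 a=1 f=1 j=1 clk=1 h=1
t0.Δ5 b=0 d=0 e=1 c=0 g=1 a=1 f=0 j=1 clk=1 h=1
t0.Δ6 b=1 d=0 e=1 c=0 g=1 a=1 f=0 j=1 clk=1 h=1
t1.Δ0 b=1 d=0 e=1 c=0 g=1 a=1 f=0 j=1 clk=1 h=1
t1.Δ1 b=1 d=0 e=1 c=0 g=1 a=1 f=0 j=1 clk=0 h=1
t2.Δ0 b=1 d=0 e=1 c=0 g=1 a=1 f=0 j=1 clk=0 h=1
t2.Δ1 b=1 d=0 e=1 c=0 g=1 a=1 f=0 j=1 clk=1 h=1
t2.Δ2 b=1 d=0 e=1 c=1 g=1 a=1 f=0 j=1 clk=1 h=1
t2.Δ3 b=1 d=0 e=1 c=1 g=1 a=1 f=1 j=1 clk=1 h=1
t2.Δ4 b=0 d=0 e=1 c=1 g=1 a=1 f=1 j=1 clk=1 h=1

4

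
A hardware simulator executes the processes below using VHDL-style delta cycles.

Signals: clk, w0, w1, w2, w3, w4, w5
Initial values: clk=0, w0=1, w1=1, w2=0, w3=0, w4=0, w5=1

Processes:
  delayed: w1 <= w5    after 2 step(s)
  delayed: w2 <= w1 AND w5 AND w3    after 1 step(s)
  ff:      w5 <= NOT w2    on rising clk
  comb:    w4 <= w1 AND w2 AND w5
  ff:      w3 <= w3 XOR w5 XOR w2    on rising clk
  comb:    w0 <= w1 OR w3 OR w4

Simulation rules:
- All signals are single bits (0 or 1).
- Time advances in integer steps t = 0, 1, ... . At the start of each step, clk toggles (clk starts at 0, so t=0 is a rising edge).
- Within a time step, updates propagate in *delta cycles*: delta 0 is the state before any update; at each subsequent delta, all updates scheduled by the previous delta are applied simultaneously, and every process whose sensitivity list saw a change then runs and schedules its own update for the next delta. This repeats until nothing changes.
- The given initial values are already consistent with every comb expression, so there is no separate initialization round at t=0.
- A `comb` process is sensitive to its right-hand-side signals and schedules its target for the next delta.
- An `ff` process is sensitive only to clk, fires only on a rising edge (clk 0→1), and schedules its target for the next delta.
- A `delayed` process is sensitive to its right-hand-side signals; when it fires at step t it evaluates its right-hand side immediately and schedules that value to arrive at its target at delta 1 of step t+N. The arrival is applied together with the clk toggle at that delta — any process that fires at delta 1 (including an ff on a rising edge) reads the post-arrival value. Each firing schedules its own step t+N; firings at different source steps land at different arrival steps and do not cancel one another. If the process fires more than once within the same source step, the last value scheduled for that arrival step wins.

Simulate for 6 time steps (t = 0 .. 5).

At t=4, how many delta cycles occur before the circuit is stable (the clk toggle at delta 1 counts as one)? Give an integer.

2

t0.Δ0 w0=1 clk=0 w5=1 w4=0 w1=1 w3=0 w2=0
t0.Δ1 w0=1 clk=1 w5=1 w4=0 w1=1 w3=0 w2=0
t0.Δ2 w0=1 clk=1 w5=1 w4=0 w1=1 w3=1 w2=0
t1.Δ0 w0=1 clk=1 w5=1 w4=0 w1=1 w3=1 w2=0
t1.Δ1 w0=1 clk=0 w5=1 w4=0 w1=1 w3=1 w2=1
t1.Δ2 w0=1 clk=0 w5=1 w4=1 w1=1 w3=1 w2=1
t2.Δ0 w0=1 clk=0 w5=1 w4=1 w1=1 w3=1 w2=1
t2.Δ1 w0=1 clk=1 w5=1 w4=1 w1=1 w3=1 w2=1
t2.Δ2 w0=1 clk=1 w5=0 w4=1 w1=1 w3=1 w2=1
t2.Δ3 w0=1 clk=1 w5=0 w4=0 w1=1 w3=1 w2=1
t3.Δ0 w0=1 clk=1 w5=0 w4=0 w1=1 w3=1 w2=1
t3.Δ1 w0=1 clk=0 w5=0 w4=0 w1=1 w3=1 w2=0
t4.Δ0 w0=1 clk=0 w5=0 w4=0 w1=1 w3=1 w2=0
t4.Δ1 w0=1 clk=1 w5=0 w4=0 w1=0 w3=1 w2=0
t4.Δ2 w0=1 clk=1 w5=1 w4=0 w1=0 w3=1 w2=0
t5.Δ0 w0=1 clk=1 w5=1 w4=0 w1=0 w3=1 w2=0
t5.Δ1 w0=1 clk=0 w5=1 w4=0 w1=0 w3=1 w2=0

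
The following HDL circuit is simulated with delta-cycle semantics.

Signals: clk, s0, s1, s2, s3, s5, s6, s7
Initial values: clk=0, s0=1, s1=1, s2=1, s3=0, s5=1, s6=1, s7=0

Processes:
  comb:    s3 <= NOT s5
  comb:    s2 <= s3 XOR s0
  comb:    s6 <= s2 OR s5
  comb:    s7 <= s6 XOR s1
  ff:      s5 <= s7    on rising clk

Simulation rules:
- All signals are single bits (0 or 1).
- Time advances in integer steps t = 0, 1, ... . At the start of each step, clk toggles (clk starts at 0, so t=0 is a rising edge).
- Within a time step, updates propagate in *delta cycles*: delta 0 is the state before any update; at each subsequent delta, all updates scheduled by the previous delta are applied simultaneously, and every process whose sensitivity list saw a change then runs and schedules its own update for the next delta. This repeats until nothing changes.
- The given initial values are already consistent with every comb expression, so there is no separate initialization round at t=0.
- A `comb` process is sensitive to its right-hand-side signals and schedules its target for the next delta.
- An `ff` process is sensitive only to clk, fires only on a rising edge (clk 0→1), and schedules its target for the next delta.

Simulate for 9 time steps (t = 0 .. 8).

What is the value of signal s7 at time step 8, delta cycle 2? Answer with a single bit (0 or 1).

0

t0.Δ0 s2=1 s1=1 s0=1 clk=0 s5=1 s7=0 s6=1 s3=0
t0.Δ1 s2=1 s1=1 s0=1 clk=1 s5=1 s7=0 s6=1 s3=0
t0.Δ2 s2=1 s1=1 s0=1 clk=1 s5=0 s7=0 s6=1 s3=0
t0.Δ3 s2=1 s1=1 s0=1 clk=1 s5=0 s7=0 s6=1 s3=1
t0.Δ4 s2=0 s1=1 s0=1 clk=1 s5=0 s7=0 s6=1 s3=1
t0.Δ5 s2=0 s1=1 s0=1 clk=1 s5=0 s7=0 s6=0 s3=1
t0.Δ6 s2=0 s1=1 s0=1 clk=1 s5=0 s7=1 s6=0 s3=1
t1.Δ0 s2=0 s1=1 s0=1 clk=1 s5=0 s7=1 s6=0 s3=1
t1.Δ1 s2=0 s1=1 s0=1 clk=0 s5=0 s7=1 s6=0 s3=1
t2.Δ0 s2=0 s1=1 s0=1 clk=0 s5=0 s7=1 s6=0 s3=1
t2.Δ1 s2=0 s1=1 s0=1 clk=1 s5=0 s7=1 s6=0 s3=1
t2.Δ2 s2=0 s1=1 s0=1 clk=1 s5=1 s7=1 s6=0 s3=1
t2.Δ3 s2=0 s1=1 s0=1 clk=1 s5=1 s7=1 s6=1 s3=0
t2.Δ4 s2=1 s1=1 s0=1 clk=1 s5=1 s7=0 s6=1 s3=0
t3.Δ0 s2=1 s1=1 s0=1 clk=1 s5=1 s7=0 s6=1 s3=0
t3.Δ1 s2=1 s1=1 s0=1 clk=0 s5=1 s7=0 s6=1 s3=0
t4.Δ0 s2=1 s1=1 s0=1 clk=0 s5=1 s7=0 s6=1 s3=0
t4.Δ1 s2=1 s1=1 s0=1 clk=1 s5=1 s7=0 s6=1 s3=0
t4.Δ2 s2=1 s1=1 s0=1 clk=1 s5=0 s7=0 s6=1 s3=0
t4.Δ3 s2=1 s1=1 s0=1 clk=1 s5=0 s7=0 s6=1 s3=1
t4.Δ4 s2=0 s1=1 s0=1 clk=1 s5=0 s7=0 s6=1 s3=1
t4.Δ5 s2=0 s1=1 s0=1 clk=1 s5=0 s7=0 s6=0 s3=1
t4.Δ6 s2=0 s1=1 s0=1 clk=1 s5=0 s7=1 s6=0 s3=1
t5.Δ0 s2=0 s1=1 s0=1 clk=1 s5=0 s7=1 s6=0 s3=1
t5.Δ1 s2=0 s1=1 s0=1 clk=0 s5=0 s7=1 s6=0 s3=1
t6.Δ0 s2=0 s1=1 s0=1 clk=0 s5=0 s7=1 s6=0 s3=1
t6.Δ1 s2=0 s1=1 s0=1 clk=1 s5=0 s7=1 s6=0 s3=1
t6.Δ2 s2=0 s1=1 s0=1 clk=1 s5=1 s7=1 s6=0 s3=1
t6.Δ3 s2=0 s1=1 s0=1 clk=1 s5=1 s7=1 s6=1 s3=0
t6.Δ4 s2=1 s1=1 s0=1 clk=1 s5=1 s7=0 s6=1 s3=0
t7.Δ0 s2=1 s1=1 s0=1 clk=1 s5=1 s7=0 s6=1 s3=0
t7.Δ1 s2=1 s1=1 s0=1 clk=0 s5=1 s7=0 s6=1 s3=0
t8.Δ0 s2=1 s1=1 s0=1 clk=0 s5=1 s7=0 s6=1 s3=0
t8.Δ1 s2=1 s1=1 s0=1 clk=1 s5=1 s7=0 s6=1 s3=0
t8.Δ2 s2=1 s1=1 s0=1 clk=1 s5=0 s7=0 s6=1 s3=0
t8.Δ3 s2=1 s1=1 s0=1 clk=1 s5=0 s7=0 s6=1 s3=1
t8.Δ4 s2=0 s1=1 s0=1 clk=1 s5=0 s7=0 s6=1 s3=1
t8.Δ5 s2=0 s1=1 s0=1 clk=1 s5=0 s7=0 s6=0 s3=1
t8.Δ6 s2=0 s1=1 s0=1 clk=1 s5=0 s7=1 s6=0 s3=1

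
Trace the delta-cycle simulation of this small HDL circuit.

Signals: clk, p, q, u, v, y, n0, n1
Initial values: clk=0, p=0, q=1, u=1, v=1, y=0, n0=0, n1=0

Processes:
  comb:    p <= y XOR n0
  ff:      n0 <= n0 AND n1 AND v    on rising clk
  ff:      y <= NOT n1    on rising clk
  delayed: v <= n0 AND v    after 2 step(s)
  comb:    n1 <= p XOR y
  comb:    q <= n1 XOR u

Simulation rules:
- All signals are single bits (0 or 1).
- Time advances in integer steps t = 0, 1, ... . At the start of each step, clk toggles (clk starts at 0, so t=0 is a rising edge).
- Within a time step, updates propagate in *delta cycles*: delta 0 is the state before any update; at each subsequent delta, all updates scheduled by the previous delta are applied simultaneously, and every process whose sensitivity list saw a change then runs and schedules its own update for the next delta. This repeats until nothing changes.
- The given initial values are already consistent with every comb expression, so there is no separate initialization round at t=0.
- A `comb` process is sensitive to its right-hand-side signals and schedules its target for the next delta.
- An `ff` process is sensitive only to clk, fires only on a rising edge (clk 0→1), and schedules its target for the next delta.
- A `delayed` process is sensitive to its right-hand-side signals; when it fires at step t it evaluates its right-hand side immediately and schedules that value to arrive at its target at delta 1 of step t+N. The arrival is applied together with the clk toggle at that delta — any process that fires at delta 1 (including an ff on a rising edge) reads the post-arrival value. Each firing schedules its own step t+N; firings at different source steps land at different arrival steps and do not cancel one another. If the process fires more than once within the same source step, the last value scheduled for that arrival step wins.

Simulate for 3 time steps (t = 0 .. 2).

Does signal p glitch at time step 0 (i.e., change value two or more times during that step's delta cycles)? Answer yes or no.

no

t=0 Δ0: clk=0 u=1 v=1 p=0 q=1 n1=0 n0=0 y=0
  Δ1: clk:0→1
  Δ2: y:0→1
  Δ3: p:0→1, n1:0→1
  Δ4: q:1→0, n1:1→0
  Δ5: q:0→1
  (5Δ to stable)
t=1 Δ0: clk=1 u=1 v=1 p=1 q=1 n1=0 n0=0 y=1
  Δ1: clk:1→0
  (1Δ to stable)
t=2 Δ0: clk=0 u=1 v=1 p=1 q=1 n1=0 n0=0 y=1
  Δ1: clk:0→1
  (1Δ to stable)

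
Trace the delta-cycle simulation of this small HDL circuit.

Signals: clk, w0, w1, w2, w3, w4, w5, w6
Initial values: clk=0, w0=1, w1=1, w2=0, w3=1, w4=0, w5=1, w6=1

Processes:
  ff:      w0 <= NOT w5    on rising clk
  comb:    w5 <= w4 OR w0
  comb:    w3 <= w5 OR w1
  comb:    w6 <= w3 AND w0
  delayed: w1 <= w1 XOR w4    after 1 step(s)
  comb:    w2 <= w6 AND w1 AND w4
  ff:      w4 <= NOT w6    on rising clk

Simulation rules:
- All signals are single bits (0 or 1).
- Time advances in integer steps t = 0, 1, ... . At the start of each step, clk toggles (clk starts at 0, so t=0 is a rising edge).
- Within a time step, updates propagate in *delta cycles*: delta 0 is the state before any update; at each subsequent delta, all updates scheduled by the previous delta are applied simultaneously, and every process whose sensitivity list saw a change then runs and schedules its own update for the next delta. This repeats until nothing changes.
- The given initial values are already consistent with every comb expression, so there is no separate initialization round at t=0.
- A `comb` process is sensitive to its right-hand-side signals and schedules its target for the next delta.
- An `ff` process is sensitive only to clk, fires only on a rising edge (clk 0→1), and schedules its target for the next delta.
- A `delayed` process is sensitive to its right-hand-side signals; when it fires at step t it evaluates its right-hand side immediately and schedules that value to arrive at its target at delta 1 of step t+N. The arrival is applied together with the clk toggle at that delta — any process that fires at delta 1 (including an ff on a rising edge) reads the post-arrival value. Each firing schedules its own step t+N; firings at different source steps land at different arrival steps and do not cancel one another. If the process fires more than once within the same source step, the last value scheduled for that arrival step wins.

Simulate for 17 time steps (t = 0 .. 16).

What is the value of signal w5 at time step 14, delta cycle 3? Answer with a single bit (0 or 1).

[bits: w2,w5,w4,w6,clk,w3,w1,w0]
t=0: Δ0=01010111 Δ1=01011111 Δ2=01011110 Δ3=00001110 | 3Δ
t=1: Δ0=00001110 Δ1=00000110 | 1Δ
t=2: Δ0=00000110 Δ1=00001110 Δ2=00101111 Δ3=01111111 Δ4=11111111 | 4Δ
t=3: Δ0=11111111 Δ1=11110101 Δ2=01110101 | 2Δ
t=4: Δ0=01110101 Δ1=01111111 Δ2=11011110 Δ3=00001110 | 3Δ
t=5: Δ0=00001110 Δ1=00000110 | 1Δ
t=6: Δ0=00000110 Δ1=00001110 Δ2=00101111 Δ3=01111111 Δ4=11111111 | 4Δ
t=7: Δ0=11111111 Δ1=11110101 Δ2=01110101 | 2Δ
t=8: Δ0=01110101 Δ1=01111111 Δ2=11011110 Δ3=00001110 | 3Δ
t=9: Δ0=00001110 Δ1=00000110 | 1Δ
t=10: Δ0=00000110 Δ1=00001110 Δ2=00101111 Δ3=01111111 Δ4=11111111 | 4Δ
t=11: Δ0=11111111 Δ1=11110101 Δ2=01110101 | 2Δ
t=12: Δ0=01110101 Δ1=01111111 Δ2=11011110 Δ3=00001110 | 3Δ
t=13: Δ0=00001110 Δ1=00000110 | 1Δ
t=14: Δ0=00000110 Δ1=00001110 Δ2=00101111 Δ3=01111111 Δ4=11111111 | 4Δ
t=15: Δ0=11111111 Δ1=11110101 Δ2=01110101 | 2Δ
t=16: Δ0=01110101 Δ1=01111111 Δ2=11011110 Δ3=00001110 | 3Δ

1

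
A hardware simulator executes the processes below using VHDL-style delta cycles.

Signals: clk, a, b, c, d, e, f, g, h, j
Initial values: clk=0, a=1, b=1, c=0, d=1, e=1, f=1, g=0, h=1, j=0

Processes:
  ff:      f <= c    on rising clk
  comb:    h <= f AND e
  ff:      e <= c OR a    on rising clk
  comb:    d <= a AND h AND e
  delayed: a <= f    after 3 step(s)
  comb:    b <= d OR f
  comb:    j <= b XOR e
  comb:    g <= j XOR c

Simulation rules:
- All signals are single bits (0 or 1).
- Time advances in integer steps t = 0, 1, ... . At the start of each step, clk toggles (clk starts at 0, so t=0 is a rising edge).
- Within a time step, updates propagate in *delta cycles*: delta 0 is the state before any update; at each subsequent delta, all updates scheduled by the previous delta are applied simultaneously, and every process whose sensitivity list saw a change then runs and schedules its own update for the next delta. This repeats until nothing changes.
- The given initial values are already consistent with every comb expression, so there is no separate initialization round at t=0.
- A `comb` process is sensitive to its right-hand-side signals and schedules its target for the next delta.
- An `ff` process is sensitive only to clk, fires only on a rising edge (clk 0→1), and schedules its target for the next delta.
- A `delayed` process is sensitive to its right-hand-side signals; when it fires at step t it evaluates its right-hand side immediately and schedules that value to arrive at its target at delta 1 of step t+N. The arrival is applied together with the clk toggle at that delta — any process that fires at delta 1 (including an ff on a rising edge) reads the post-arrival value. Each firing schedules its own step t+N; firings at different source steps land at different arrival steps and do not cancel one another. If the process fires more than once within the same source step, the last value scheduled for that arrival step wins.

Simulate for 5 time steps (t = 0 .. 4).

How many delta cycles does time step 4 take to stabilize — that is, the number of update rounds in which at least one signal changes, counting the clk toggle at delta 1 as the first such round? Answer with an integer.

4

t0.Δ0 h=1 clk=0 a=1 b=1 e=1 j=0 c=0 g=0 f=1 d=1
t0.Δ1 h=1 clk=1 a=1 b=1 e=1 j=0 c=0 g=0 f=1 d=1
t0.Δ2 h=1 clk=1 a=1 b=1 e=1 j=0 c=0 g=0 f=0 d=1
t0.Δ3 h=0 clk=1 a=1 b=1 e=1 j=0 c=0 g=0 f=0 d=1
t0.Δ4 h=0 clk=1 a=1 b=1 e=1 j=0 c=0 g=0 f=0 d=0
t0.Δ5 h=0 clk=1 a=1 b=0 e=1 j=0 c=0 g=0 f=0 d=0
t0.Δ6 h=0 clk=1 a=1 b=0 e=1 j=1 c=0 g=0 f=0 d=0
t0.Δ7 h=0 clk=1 a=1 b=0 e=1 j=1 c=0 g=1 f=0 d=0
t1.Δ0 h=0 clk=1 a=1 b=0 e=1 j=1 c=0 g=1 f=0 d=0
t1.Δ1 h=0 clk=0 a=1 b=0 e=1 j=1 c=0 g=1 f=0 d=0
t2.Δ0 h=0 clk=0 a=1 b=0 e=1 j=1 c=0 g=1 f=0 d=0
t2.Δ1 h=0 clk=1 a=1 b=0 e=1 j=1 c=0 g=1 f=0 d=0
t3.Δ0 h=0 clk=1 a=1 b=0 e=1 j=1 c=0 g=1 f=0 d=0
t3.Δ1 h=0 clk=0 a=0 b=0 e=1 j=1 c=0 g=1 f=0 d=0
t4.Δ0 h=0 clk=0 a=0 b=0 e=1 j=1 c=0 g=1 f=0 d=0
t4.Δ1 h=0 clk=1 a=0 b=0 e=1 j=1 c=0 g=1 f=0 d=0
t4.Δ2 h=0 clk=1 a=0 b=0 e=0 j=1 c=0 g=1 f=0 d=0
t4.Δ3 h=0 clk=1 a=0 b=0 e=0 j=0 c=0 g=1 f=0 d=0
t4.Δ4 h=0 clk=1 a=0 b=0 e=0 j=0 c=0 g=0 f=0 d=0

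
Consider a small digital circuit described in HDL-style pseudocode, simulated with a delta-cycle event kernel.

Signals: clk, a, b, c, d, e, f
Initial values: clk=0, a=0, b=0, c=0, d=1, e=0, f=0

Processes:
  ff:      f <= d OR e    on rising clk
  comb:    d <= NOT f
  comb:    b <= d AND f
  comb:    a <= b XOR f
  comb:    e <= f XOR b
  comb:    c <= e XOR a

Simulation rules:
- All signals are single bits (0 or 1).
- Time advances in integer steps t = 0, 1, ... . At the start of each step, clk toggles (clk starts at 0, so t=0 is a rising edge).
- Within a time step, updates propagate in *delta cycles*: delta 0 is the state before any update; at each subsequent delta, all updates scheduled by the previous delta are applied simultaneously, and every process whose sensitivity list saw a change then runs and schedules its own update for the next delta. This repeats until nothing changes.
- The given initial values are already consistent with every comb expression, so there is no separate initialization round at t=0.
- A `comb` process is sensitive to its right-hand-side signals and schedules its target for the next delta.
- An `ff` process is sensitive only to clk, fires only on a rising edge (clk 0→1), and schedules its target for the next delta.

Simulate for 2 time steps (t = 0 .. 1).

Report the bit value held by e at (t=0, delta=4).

[bits: clk,f,a,e,c,d,b]
t=0: Δ0=0000010 Δ1=1000010 Δ2=1100010 Δ3=1111001 Δ4=1100000 Δ5=1111000 | 5Δ
t=1: Δ0=1111000 Δ1=0111000 | 1Δ

0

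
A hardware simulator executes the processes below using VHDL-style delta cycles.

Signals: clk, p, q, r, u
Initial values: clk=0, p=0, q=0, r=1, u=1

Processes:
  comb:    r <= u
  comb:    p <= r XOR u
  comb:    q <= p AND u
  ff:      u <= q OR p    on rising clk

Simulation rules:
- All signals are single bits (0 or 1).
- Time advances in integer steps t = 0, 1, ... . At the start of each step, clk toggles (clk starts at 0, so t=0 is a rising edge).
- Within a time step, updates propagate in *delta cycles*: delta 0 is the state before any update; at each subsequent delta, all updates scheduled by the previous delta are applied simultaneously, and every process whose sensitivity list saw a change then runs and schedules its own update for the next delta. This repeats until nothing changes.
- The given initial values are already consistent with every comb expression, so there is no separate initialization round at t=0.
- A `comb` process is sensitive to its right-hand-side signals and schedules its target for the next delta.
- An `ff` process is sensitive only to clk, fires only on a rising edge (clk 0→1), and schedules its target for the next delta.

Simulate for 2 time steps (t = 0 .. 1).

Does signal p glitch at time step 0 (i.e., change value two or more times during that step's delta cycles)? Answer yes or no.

t0.Δ0 u=1 clk=0 r=1 p=0 q=0
t0.Δ1 u=1 clk=1 r=1 p=0 q=0
t0.Δ2 u=0 clk=1 r=1 p=0 q=0
t0.Δ3 u=0 clk=1 r=0 p=1 q=0
t0.Δ4 u=0 clk=1 r=0 p=0 q=0
t1.Δ0 u=0 clk=1 r=0 p=0 q=0
t1.Δ1 u=0 clk=0 r=0 p=0 q=0

yes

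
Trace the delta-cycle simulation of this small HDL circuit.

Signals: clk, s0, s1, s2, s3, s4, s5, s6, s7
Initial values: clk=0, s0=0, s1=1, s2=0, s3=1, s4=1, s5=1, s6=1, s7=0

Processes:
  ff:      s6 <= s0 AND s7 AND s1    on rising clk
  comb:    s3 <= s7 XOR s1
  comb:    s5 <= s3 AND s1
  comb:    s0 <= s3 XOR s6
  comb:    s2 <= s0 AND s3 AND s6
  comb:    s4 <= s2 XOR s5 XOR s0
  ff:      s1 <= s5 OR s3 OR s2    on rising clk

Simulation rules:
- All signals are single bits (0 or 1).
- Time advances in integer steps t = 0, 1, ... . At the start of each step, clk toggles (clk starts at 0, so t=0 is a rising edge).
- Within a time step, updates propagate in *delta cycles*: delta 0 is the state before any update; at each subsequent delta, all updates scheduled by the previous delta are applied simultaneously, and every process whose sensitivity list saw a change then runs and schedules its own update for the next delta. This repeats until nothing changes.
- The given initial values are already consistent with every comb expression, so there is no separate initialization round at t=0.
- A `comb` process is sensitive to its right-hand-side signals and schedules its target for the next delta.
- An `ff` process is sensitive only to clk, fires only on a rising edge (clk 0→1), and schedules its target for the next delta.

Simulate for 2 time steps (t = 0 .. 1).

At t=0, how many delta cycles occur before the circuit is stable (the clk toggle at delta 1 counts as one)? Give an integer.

4

t=0 Δ0: s1=1 s4=1 s5=1 s6=1 s3=1 s0=0 clk=0 s2=0 s7=0
  Δ1: clk:0→1
  Δ2: s6:1→0
  Δ3: s0:0→1
  Δ4: s4:1→0
  (4Δ to stable)
t=1 Δ0: s1=1 s4=0 s5=1 s6=0 s3=1 s0=1 clk=1 s2=0 s7=0
  Δ1: clk:1→0
  (1Δ to stable)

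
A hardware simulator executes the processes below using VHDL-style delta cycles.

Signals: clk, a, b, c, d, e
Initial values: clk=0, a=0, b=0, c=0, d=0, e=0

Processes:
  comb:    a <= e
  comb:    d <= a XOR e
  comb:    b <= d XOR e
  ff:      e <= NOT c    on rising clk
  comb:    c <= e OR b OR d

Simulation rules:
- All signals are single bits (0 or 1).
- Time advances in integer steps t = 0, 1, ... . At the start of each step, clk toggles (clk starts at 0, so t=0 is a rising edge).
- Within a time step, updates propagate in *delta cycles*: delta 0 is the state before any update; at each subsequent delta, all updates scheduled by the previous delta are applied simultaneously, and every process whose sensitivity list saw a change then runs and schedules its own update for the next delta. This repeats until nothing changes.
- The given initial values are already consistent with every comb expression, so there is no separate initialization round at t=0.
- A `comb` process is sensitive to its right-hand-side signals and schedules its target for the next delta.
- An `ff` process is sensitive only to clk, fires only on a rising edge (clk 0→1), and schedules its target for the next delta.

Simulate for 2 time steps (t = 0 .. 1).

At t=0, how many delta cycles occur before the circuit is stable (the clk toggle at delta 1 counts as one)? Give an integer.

5

t=0 Δ0: clk=0 b=0 d=0 e=0 a=0 c=0
  Δ1: clk:0→1
  Δ2: e:0→1
  Δ3: b:0→1, d:0→1, a:0→1, c:0→1
  Δ4: b:1→0, d:1→0
  Δ5: b:0→1
  (5Δ to stable)
t=1 Δ0: clk=1 b=1 d=0 e=1 a=1 c=1
  Δ1: clk:1→0
  (1Δ to stable)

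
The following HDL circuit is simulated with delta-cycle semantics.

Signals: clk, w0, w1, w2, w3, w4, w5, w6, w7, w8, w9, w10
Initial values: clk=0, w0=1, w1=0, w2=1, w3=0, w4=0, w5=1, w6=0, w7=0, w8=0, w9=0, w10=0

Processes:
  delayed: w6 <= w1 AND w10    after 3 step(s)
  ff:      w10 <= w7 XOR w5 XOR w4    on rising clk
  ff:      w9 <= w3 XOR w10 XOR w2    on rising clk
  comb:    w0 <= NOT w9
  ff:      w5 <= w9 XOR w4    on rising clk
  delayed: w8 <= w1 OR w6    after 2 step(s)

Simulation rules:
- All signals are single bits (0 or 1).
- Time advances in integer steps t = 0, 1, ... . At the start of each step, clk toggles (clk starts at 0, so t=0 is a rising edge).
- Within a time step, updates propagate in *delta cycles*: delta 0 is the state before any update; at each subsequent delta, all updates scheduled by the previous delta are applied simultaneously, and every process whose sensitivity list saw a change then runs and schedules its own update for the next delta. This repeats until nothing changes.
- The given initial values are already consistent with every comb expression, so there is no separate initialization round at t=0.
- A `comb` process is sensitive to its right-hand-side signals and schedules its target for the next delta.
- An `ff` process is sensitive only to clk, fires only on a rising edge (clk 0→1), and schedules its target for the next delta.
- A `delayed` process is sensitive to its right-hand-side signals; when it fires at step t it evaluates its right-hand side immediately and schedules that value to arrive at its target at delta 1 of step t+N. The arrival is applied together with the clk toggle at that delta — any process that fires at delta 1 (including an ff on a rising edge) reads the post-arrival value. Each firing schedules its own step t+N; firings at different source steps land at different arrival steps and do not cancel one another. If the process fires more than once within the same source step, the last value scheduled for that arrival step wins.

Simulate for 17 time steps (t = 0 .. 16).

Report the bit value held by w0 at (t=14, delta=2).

0

t=0 Δ0: w0=1 w2=1 w4=0 w9=0 w6=0 w10=0 w1=0 w3=0 w7=0 w5=1 w8=0 clk=0
  Δ1: clk:0→1
  Δ2: w9:0→1, w10:0→1, w5:1→0
  Δ3: w0:1→0
  (3Δ to stable)
t=1 Δ0: w0=0 w2=1 w4=0 w9=1 w6=0 w10=1 w1=0 w3=0 w7=0 w5=0 w8=0 clk=1
  Δ1: clk:1→0
  (1Δ to stable)
t=2 Δ0: w0=0 w2=1 w4=0 w9=1 w6=0 w10=1 w1=0 w3=0 w7=0 w5=0 w8=0 clk=0
  Δ1: clk:0→1
  Δ2: w9:1→0, w10:1→0, w5:0→1
  Δ3: w0:0→1
  (3Δ to stable)
t=3 Δ0: w0=1 w2=1 w4=0 w9=0 w6=0 w10=0 w1=0 w3=0 w7=0 w5=1 w8=0 clk=1
  Δ1: clk:1→0
  (1Δ to stable)
t=4 Δ0: w0=1 w2=1 w4=0 w9=0 w6=0 w10=0 w1=0 w3=0 w7=0 w5=1 w8=0 clk=0
  Δ1: clk:0→1
  Δ2: w9:0→1, w10:0→1, w5:1→0
  Δ3: w0:1→0
  (3Δ to stable)
t=5 Δ0: w0=0 w2=1 w4=0 w9=1 w6=0 w10=1 w1=0 w3=0 w7=0 w5=0 w8=0 clk=1
  Δ1: clk:1→0
  (1Δ to stable)
t=6 Δ0: w0=0 w2=1 w4=0 w9=1 w6=0 w10=1 w1=0 w3=0 w7=0 w5=0 w8=0 clk=0
  Δ1: clk:0→1
  Δ2: w9:1→0, w10:1→0, w5:0→1
  Δ3: w0:0→1
  (3Δ to stable)
t=7 Δ0: w0=1 w2=1 w4=0 w9=0 w6=0 w10=0 w1=0 w3=0 w7=0 w5=1 w8=0 clk=1
  Δ1: clk:1→0
  (1Δ to stable)
t=8 Δ0: w0=1 w2=1 w4=0 w9=0 w6=0 w10=0 w1=0 w3=0 w7=0 w5=1 w8=0 clk=0
  Δ1: clk:0→1
  Δ2: w9:0→1, w10:0→1, w5:1→0
  Δ3: w0:1→0
  (3Δ to stable)
t=9 Δ0: w0=0 w2=1 w4=0 w9=1 w6=0 w10=1 w1=0 w3=0 w7=0 w5=0 w8=0 clk=1
  Δ1: clk:1→0
  (1Δ to stable)
t=10 Δ0: w0=0 w2=1 w4=0 w9=1 w6=0 w10=1 w1=0 w3=0 w7=0 w5=0 w8=0 clk=0
  Δ1: clk:0→1
  Δ2: w9:1→0, w10:1→0, w5:0→1
  Δ3: w0:0→1
  (3Δ to stable)
t=11 Δ0: w0=1 w2=1 w4=0 w9=0 w6=0 w10=0 w1=0 w3=0 w7=0 w5=1 w8=0 clk=1
  Δ1: clk:1→0
  (1Δ to stable)
t=12 Δ0: w0=1 w2=1 w4=0 w9=0 w6=0 w10=0 w1=0 w3=0 w7=0 w5=1 w8=0 clk=0
  Δ1: clk:0→1
  Δ2: w9:0→1, w10:0→1, w5:1→0
  Δ3: w0:1→0
  (3Δ to stable)
t=13 Δ0: w0=0 w2=1 w4=0 w9=1 w6=0 w10=1 w1=0 w3=0 w7=0 w5=0 w8=0 clk=1
  Δ1: clk:1→0
  (1Δ to stable)
t=14 Δ0: w0=0 w2=1 w4=0 w9=1 w6=0 w10=1 w1=0 w3=0 w7=0 w5=0 w8=0 clk=0
  Δ1: clk:0→1
  Δ2: w9:1→0, w10:1→0, w5:0→1
  Δ3: w0:0→1
  (3Δ to stable)
t=15 Δ0: w0=1 w2=1 w4=0 w9=0 w6=0 w10=0 w1=0 w3=0 w7=0 w5=1 w8=0 clk=1
  Δ1: clk:1→0
  (1Δ to stable)
t=16 Δ0: w0=1 w2=1 w4=0 w9=0 w6=0 w10=0 w1=0 w3=0 w7=0 w5=1 w8=0 clk=0
  Δ1: clk:0→1
  Δ2: w9:0→1, w10:0→1, w5:1→0
  Δ3: w0:1→0
  (3Δ to stable)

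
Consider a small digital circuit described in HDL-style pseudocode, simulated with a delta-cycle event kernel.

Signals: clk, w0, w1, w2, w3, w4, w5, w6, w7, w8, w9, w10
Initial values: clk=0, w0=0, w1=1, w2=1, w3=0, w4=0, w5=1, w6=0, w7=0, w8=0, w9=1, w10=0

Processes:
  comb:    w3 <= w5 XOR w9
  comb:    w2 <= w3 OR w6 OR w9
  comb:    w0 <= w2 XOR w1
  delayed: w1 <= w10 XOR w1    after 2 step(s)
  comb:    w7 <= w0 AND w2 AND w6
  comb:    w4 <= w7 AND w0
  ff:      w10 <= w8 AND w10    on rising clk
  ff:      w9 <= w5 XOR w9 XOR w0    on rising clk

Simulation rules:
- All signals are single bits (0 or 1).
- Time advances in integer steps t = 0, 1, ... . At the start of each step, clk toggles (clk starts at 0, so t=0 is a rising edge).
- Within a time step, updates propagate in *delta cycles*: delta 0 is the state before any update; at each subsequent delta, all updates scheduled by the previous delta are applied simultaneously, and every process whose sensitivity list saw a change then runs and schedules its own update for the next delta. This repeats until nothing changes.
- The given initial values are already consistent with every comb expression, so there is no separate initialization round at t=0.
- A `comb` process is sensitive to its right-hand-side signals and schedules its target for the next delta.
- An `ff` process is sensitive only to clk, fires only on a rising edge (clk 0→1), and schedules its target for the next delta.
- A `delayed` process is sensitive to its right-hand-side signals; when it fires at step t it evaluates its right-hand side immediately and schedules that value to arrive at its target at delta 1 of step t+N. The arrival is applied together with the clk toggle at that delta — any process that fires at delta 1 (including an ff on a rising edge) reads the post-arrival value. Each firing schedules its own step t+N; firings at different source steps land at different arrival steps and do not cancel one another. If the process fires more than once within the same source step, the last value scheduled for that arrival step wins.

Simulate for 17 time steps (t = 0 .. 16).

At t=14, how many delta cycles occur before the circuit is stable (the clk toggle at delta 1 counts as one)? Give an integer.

t0.Δ0 w6=0 w7=0 w2=1 w10=0 w8=0 w0=0 clk=0 w5=1 w4=0 w9=1 w1=1 w3=0
t0.Δ1 w6=0 w7=0 w2=1 w10=0 w8=0 w0=0 clk=1 w5=1 w4=0 w9=1 w1=1 w3=0
t0.Δ2 w6=0 w7=0 w2=1 w10=0 w8=0 w0=0 clk=1 w5=1 w4=0 w9=0 w1=1 w3=0
t0.Δ3 w6=0 w7=0 w2=0 w10=0 w8=0 w0=0 clk=1 w5=1 w4=0 w9=0 w1=1 w3=1
t0.Δ4 w6=0 w7=0 w2=1 w10=0 w8=0 w0=1 clk=1 w5=1 w4=0 w9=0 w1=1 w3=1
t0.Δ5 w6=0 w7=0 w2=1 w10=0 w8=0 w0=0 clk=1 w5=1 w4=0 w9=0 w1=1 w3=1
t1.Δ0 w6=0 w7=0 w2=1 w10=0 w8=0 w0=0 clk=1 w5=1 w4=0 w9=0 w1=1 w3=1
t1.Δ1 w6=0 w7=0 w2=1 w10=0 w8=0 w0=0 clk=0 w5=1 w4=0 w9=0 w1=1 w3=1
t2.Δ0 w6=0 w7=0 w2=1 w10=0 w8=0 w0=0 clk=0 w5=1 w4=0 w9=0 w1=1 w3=1
t2.Δ1 w6=0 w7=0 w2=1 w10=0 w8=0 w0=0 clk=1 w5=1 w4=0 w9=0 w1=1 w3=1
t2.Δ2 w6=0 w7=0 w2=1 w10=0 w8=0 w0=0 clk=1 w5=1 w4=0 w9=1 w1=1 w3=1
t2.Δ3 w6=0 w7=0 w2=1 w10=0 w8=0 w0=0 clk=1 w5=1 w4=0 w9=1 w1=1 w3=0
t3.Δ0 w6=0 w7=0 w2=1 w10=0 w8=0 w0=0 clk=1 w5=1 w4=0 w9=1 w1=1 w3=0
t3.Δ1 w6=0 w7=0 w2=1 w10=0 w8=0 w0=0 clk=0 w5=1 w4=0 w9=1 w1=1 w3=0
t4.Δ0 w6=0 w7=0 w2=1 w10=0 w8=0 w0=0 clk=0 w5=1 w4=0 w9=1 w1=1 w3=0
t4.Δ1 w6=0 w7=0 w2=1 w10=0 w8=0 w0=0 clk=1 w5=1 w4=0 w9=1 w1=1 w3=0
t4.Δ2 w6=0 w7=0 w2=1 w10=0 w8=0 w0=0 clk=1 w5=1 w4=0 w9=0 w1=1 w3=0
t4.Δ3 w6=0 w7=0 w2=0 w10=0 w8=0 w0=0 clk=1 w5=1 w4=0 w9=0 w1=1 w3=1
t4.Δ4 w6=0 w7=0 w2=1 w10=0 w8=0 w0=1 clk=1 w5=1 w4=0 w9=0 w1=1 w3=1
t4.Δ5 w6=0 w7=0 w2=1 w10=0 w8=0 w0=0 clk=1 w5=1 w4=0 w9=0 w1=1 w3=1
t5.Δ0 w6=0 w7=0 w2=1 w10=0 w8=0 w0=0 clk=1 w5=1 w4=0 w9=0 w1=1 w3=1
t5.Δ1 w6=0 w7=0 w2=1 w10=0 w8=0 w0=0 clk=0 w5=1 w4=0 w9=0 w1=1 w3=1
t6.Δ0 w6=0 w7=0 w2=1 w10=0 w8=0 w0=0 clk=0 w5=1 w4=0 w9=0 w1=1 w3=1
t6.Δ1 w6=0 w7=0 w2=1 w10=0 w8=0 w0=0 clk=1 w5=1 w4=0 w9=0 w1=1 w3=1
t6.Δ2 w6=0 w7=0 w2=1 w10=0 w8=0 w0=0 clk=1 w5=1 w4=0 w9=1 w1=1 w3=1
t6.Δ3 w6=0 w7=0 w2=1 w10=0 w8=0 w0=0 clk=1 w5=1 w4=0 w9=1 w1=1 w3=0
t7.Δ0 w6=0 w7=0 w2=1 w10=0 w8=0 w0=0 clk=1 w5=1 w4=0 w9=1 w1=1 w3=0
t7.Δ1 w6=0 w7=0 w2=1 w10=0 w8=0 w0=0 clk=0 w5=1 w4=0 w9=1 w1=1 w3=0
t8.Δ0 w6=0 w7=0 w2=1 w10=0 w8=0 w0=0 clk=0 w5=1 w4=0 w9=1 w1=1 w3=0
t8.Δ1 w6=0 w7=0 w2=1 w10=0 w8=0 w0=0 clk=1 w5=1 w4=0 w9=1 w1=1 w3=0
t8.Δ2 w6=0 w7=0 w2=1 w10=0 w8=0 w0=0 clk=1 w5=1 w4=0 w9=0 w1=1 w3=0
t8.Δ3 w6=0 w7=0 w2=0 w10=0 w8=0 w0=0 clk=1 w5=1 w4=0 w9=0 w1=1 w3=1
t8.Δ4 w6=0 w7=0 w2=1 w10=0 w8=0 w0=1 clk=1 w5=1 w4=0 w9=0 w1=1 w3=1
t8.Δ5 w6=0 w7=0 w2=1 w10=0 w8=0 w0=0 clk=1 w5=1 w4=0 w9=0 w1=1 w3=1
t9.Δ0 w6=0 w7=0 w2=1 w10=0 w8=0 w0=0 clk=1 w5=1 w4=0 w9=0 w1=1 w3=1
t9.Δ1 w6=0 w7=0 w2=1 w10=0 w8=0 w0=0 clk=0 w5=1 w4=0 w9=0 w1=1 w3=1
t10.Δ0 w6=0 w7=0 w2=1 w10=0 w8=0 w0=0 clk=0 w5=1 w4=0 w9=0 w1=1 w3=1
t10.Δ1 w6=0 w7=0 w2=1 w10=0 w8=0 w0=0 clk=1 w5=1 w4=0 w9=0 w1=1 w3=1
t10.Δ2 w6=0 w7=0 w2=1 w10=0 w8=0 w0=0 clk=1 w5=1 w4=0 w9=1 w1=1 w3=1
t10.Δ3 w6=0 w7=0 w2=1 w10=0 w8=0 w0=0 clk=1 w5=1 w4=0 w9=1 w1=1 w3=0
t11.Δ0 w6=0 w7=0 w2=1 w10=0 w8=0 w0=0 clk=1 w5=1 w4=0 w9=1 w1=1 w3=0
t11.Δ1 w6=0 w7=0 w2=1 w10=0 w8=0 w0=0 clk=0 w5=1 w4=0 w9=1 w1=1 w3=0
t12.Δ0 w6=0 w7=0 w2=1 w10=0 w8=0 w0=0 clk=0 w5=1 w4=0 w9=1 w1=1 w3=0
t12.Δ1 w6=0 w7=0 w2=1 w10=0 w8=0 w0=0 clk=1 w5=1 w4=0 w9=1 w1=1 w3=0
t12.Δ2 w6=0 w7=0 w2=1 w10=0 w8=0 w0=0 clk=1 w5=1 w4=0 w9=0 w1=1 w3=0
t12.Δ3 w6=0 w7=0 w2=0 w10=0 w8=0 w0=0 clk=1 w5=1 w4=0 w9=0 w1=1 w3=1
t12.Δ4 w6=0 w7=0 w2=1 w10=0 w8=0 w0=1 clk=1 w5=1 w4=0 w9=0 w1=1 w3=1
t12.Δ5 w6=0 w7=0 w2=1 w10=0 w8=0 w0=0 clk=1 w5=1 w4=0 w9=0 w1=1 w3=1
t13.Δ0 w6=0 w7=0 w2=1 w10=0 w8=0 w0=0 clk=1 w5=1 w4=0 w9=0 w1=1 w3=1
t13.Δ1 w6=0 w7=0 w2=1 w10=0 w8=0 w0=0 clk=0 w5=1 w4=0 w9=0 w1=1 w3=1
t14.Δ0 w6=0 w7=0 w2=1 w10=0 w8=0 w0=0 clk=0 w5=1 w4=0 w9=0 w1=1 w3=1
t14.Δ1 w6=0 w7=0 w2=1 w10=0 w8=0 w0=0 clk=1 w5=1 w4=0 w9=0 w1=1 w3=1
t14.Δ2 w6=0 w7=0 w2=1 w10=0 w8=0 w0=0 clk=1 w5=1 w4=0 w9=1 w1=1 w3=1
t14.Δ3 w6=0 w7=0 w2=1 w10=0 w8=0 w0=0 clk=1 w5=1 w4=0 w9=1 w1=1 w3=0
t15.Δ0 w6=0 w7=0 w2=1 w10=0 w8=0 w0=0 clk=1 w5=1 w4=0 w9=1 w1=1 w3=0
t15.Δ1 w6=0 w7=0 w2=1 w10=0 w8=0 w0=0 clk=0 w5=1 w4=0 w9=1 w1=1 w3=0
t16.Δ0 w6=0 w7=0 w2=1 w10=0 w8=0 w0=0 clk=0 w5=1 w4=0 w9=1 w1=1 w3=0
t16.Δ1 w6=0 w7=0 w2=1 w10=0 w8=0 w0=0 clk=1 w5=1 w4=0 w9=1 w1=1 w3=0
t16.Δ2 w6=0 w7=0 w2=1 w10=0 w8=0 w0=0 clk=1 w5=1 w4=0 w9=0 w1=1 w3=0
t16.Δ3 w6=0 w7=0 w2=0 w10=0 w8=0 w0=0 clk=1 w5=1 w4=0 w9=0 w1=1 w3=1
t16.Δ4 w6=0 w7=0 w2=1 w10=0 w8=0 w0=1 clk=1 w5=1 w4=0 w9=0 w1=1 w3=1
t16.Δ5 w6=0 w7=0 w2=1 w10=0 w8=0 w0=0 clk=1 w5=1 w4=0 w9=0 w1=1 w3=1

3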